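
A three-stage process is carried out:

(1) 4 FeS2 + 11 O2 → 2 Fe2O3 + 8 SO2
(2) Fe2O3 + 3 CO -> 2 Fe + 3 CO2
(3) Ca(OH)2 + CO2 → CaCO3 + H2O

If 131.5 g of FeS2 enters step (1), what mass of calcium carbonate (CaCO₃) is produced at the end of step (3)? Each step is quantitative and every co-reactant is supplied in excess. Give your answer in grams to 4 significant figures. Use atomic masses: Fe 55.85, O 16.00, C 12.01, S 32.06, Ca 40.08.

164.6 g

M(FeS2) = 55.85 + 2(32.06) = 119.97 g/mol.
M(CaCO3) = 40.08 + 12.01 + 3(16.00) = 100.09 g/mol.
n(FeS2) = 131.5 / 119.97 = 1.0961 mol.
Reaction (1): FeS2→Fe2O3 ratio 4:2 ⇒ n(Fe2O3) = 0.54805 mol.
Reaction (2): Fe2O3→CO2 ratio 1:3 ⇒ n(CO2) = 1.6442 mol.
Reaction (3): CO2→CaCO3 ratio 1:1 ⇒ n(CaCO3) = 1.6442 mol.
Mass of CaCO3 = 1.6442 × 100.09 = 164.56 g.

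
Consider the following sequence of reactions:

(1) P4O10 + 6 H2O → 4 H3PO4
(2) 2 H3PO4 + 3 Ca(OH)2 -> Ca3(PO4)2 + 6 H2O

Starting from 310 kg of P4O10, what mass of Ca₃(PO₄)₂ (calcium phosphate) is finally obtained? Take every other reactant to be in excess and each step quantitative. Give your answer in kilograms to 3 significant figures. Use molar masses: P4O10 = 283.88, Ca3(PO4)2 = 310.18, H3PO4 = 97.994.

677 kg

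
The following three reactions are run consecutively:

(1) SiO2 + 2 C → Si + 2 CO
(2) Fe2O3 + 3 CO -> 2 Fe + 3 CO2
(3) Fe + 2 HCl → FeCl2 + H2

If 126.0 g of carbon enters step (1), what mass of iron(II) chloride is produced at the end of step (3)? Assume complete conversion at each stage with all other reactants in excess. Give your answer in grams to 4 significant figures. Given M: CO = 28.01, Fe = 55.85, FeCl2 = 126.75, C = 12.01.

886.5 g

n(C) = 126.0 / 12.01 = 10.491 mol.
Reaction (1): C→CO ratio 2:2 ⇒ n(CO) = 10.491 mol.
Reaction (2): CO→Fe ratio 3:2 ⇒ n(Fe) = 6.9942 mol.
Reaction (3): Fe→FeCl2 ratio 1:1 ⇒ n(FeCl2) = 6.9942 mol.
Mass of FeCl2 = 6.9942 × 126.75 = 886.51 g.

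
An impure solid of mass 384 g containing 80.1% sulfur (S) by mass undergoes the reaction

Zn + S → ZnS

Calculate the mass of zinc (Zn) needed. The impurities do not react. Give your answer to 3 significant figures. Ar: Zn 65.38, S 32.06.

627 g

Mass of pure S = 384 g × 0.801 = 307.6 g.
M(S) = 32.06 g/mol.
M(Zn) = 65.38 g/mol.
n(S) = 307.6 g / 32.06 g/mol = 9.594 mol.
From the equation the S:Zn mole ratio is 1:1, so n(Zn) = 9.594 × 1/1 = 9.594 mol.
Mass of Zn = 9.594 mol × 65.38 g/mol = 627.3 g.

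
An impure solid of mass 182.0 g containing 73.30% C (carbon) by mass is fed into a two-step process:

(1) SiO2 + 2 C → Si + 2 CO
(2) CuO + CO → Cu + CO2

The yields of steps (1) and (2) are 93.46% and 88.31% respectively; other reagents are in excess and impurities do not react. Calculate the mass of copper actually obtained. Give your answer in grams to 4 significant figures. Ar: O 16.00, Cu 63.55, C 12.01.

582.6 g

Pure C = 182.0 × 0.7330 = 133.41 g.
M(C) = 12.01 g/mol.
M(Cu) = 63.55 g/mol.
n(C) = 133.41 / 12.01 = 11.108 mol.
Step 1 (C:CO = 2:2): theoretical n(CO) = 11.108 mol; at 93.46% yield, n(CO) = 10.381 mol.
Step 2 (CO:Cu = 1:1): theoretical n(Cu) = 10.381 mol, so theoretical mass = 10.381 × 63.55 = 659.74 g.
At 88.31% yield, actual mass of Cu = 659.74 × 0.8831 = 582.62 g.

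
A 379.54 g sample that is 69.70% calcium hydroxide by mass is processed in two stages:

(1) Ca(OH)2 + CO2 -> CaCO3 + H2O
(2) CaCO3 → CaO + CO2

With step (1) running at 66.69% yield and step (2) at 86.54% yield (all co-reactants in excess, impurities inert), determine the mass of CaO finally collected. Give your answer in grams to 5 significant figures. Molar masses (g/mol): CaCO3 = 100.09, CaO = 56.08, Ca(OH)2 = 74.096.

115.55 g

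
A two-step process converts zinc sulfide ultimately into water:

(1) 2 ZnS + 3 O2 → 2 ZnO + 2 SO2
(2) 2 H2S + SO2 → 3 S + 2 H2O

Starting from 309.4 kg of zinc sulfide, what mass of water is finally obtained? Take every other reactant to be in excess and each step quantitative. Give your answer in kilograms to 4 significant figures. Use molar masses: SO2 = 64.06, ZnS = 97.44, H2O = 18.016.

309.4 kg = 309400 g.
n(ZnS) = 309400 / 97.44 = 3175.3 mol.
Step 1 gives a 2:2 ratio of ZnS to SO2, so n(SO2) = 3175.3 mol.
In step 2 the SO2:H2O ratio is 1:2, so n(H2O) = 6350.6 mol.
Mass of H2O = 6350.6 × 18.016 = 114410 g = 114.4 kg.

114.4 kg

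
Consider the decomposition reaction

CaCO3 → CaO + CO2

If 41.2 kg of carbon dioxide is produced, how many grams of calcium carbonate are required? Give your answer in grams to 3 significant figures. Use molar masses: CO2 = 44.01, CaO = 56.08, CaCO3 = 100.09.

Convert: 41.2 kg = 41200 g.
n(CO2) = 41200 g / 44.01 g/mol = 936.2 mol.
From the equation the CO2:CaCO3 mole ratio is 1:1, so n(CaCO3) = 936.2 × 1/1 = 936.2 mol.
Mass of CaCO3 = 936.2 mol × 100.09 g/mol = 93700 g.

93700 g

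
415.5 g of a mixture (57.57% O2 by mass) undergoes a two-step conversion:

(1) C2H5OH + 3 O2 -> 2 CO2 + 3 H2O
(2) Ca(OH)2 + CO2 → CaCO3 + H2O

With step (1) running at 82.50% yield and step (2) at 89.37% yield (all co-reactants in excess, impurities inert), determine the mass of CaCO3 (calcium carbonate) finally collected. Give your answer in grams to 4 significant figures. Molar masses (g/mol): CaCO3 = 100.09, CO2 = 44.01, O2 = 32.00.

Pure O2 = 415.5 × 0.5757 = 239.20 g.
n(O2) = 239.20 / 32.00 = 7.4751 mol.
Step 1 (O2:CO2 = 3:2): theoretical n(CO2) = 4.9834 mol; at 82.50% yield, n(CO2) = 4.1113 mol.
Step 2 (CO2:CaCO3 = 1:1): theoretical n(CaCO3) = 4.1113 mol, so theoretical mass = 4.1113 × 100.09 = 411.50 g.
At 89.37% yield, actual mass of CaCO3 = 411.50 × 0.8937 = 367.76 g.

367.8 g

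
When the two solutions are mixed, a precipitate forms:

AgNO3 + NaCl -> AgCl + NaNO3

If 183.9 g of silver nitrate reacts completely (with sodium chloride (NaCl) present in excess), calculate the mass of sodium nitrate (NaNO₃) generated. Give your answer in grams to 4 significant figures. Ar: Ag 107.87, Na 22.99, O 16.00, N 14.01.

92.01 g

M(AgNO3) = 107.87 + 14.01 + 3(16.00) = 169.88 g/mol.
M(NaNO3) = 22.99 + 14.01 + 3(16.00) = 85.00 g/mol.
n(AgNO3) = 183.90 g / 169.88 g/mol = 1.0825 mol.
From the equation the AgNO3:NaNO3 mole ratio is 1:1, so n(NaNO3) = 1.0825 × 1/1 = 1.0825 mol.
Mass of NaNO3 = 1.0825 mol × 85.00 g/mol = 92.015 g.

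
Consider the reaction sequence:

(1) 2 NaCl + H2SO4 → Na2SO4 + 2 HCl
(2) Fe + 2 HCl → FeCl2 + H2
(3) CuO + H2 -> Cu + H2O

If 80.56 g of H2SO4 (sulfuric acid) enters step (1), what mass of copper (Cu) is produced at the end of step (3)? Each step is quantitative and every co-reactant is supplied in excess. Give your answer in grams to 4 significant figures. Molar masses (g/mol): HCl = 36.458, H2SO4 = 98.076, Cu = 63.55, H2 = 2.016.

52.20 g

n(H2SO4) = 80.56 / 98.076 = 0.82140 mol.
Reaction (1): H2SO4→HCl ratio 1:2 ⇒ n(HCl) = 1.6428 mol.
Reaction (2): HCl→H2 ratio 2:1 ⇒ n(H2) = 0.82140 mol.
Reaction (3): H2→Cu ratio 1:1 ⇒ n(Cu) = 0.82140 mol.
Mass of Cu = 0.82140 × 63.55 = 52.200 g.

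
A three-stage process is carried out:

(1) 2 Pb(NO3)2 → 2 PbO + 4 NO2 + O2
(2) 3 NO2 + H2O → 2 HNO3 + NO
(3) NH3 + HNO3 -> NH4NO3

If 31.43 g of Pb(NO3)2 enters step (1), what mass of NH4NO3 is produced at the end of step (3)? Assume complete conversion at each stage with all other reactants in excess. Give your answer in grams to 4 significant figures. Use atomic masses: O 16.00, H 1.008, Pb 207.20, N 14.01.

M(Pb(NO3)2) = 207.20 + 2(14.01) + 6(16.00) = 331.22 g/mol.
M(NH4NO3) = 2(14.01) + 4(1.008) + 3(16.00) = 80.052 g/mol.
n(Pb(NO3)2) = 31.43 / 331.22 = 0.094892 mol.
Reaction (1): Pb(NO3)2→NO2 ratio 2:4 ⇒ n(NO2) = 0.18978 mol.
Reaction (2): NO2→HNO3 ratio 3:2 ⇒ n(HNO3) = 0.12652 mol.
Reaction (3): HNO3→NH4NO3 ratio 1:1 ⇒ n(NH4NO3) = 0.12652 mol.
Mass of NH4NO3 = 0.12652 × 80.052 = 10.128 g.

10.13 g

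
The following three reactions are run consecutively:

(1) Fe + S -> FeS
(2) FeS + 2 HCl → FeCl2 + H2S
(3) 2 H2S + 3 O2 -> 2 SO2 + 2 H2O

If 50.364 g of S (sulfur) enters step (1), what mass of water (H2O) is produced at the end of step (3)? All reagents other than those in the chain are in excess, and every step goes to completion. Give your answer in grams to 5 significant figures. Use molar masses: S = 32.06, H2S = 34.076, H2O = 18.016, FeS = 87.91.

28.302 g

n(S) = 50.364 / 32.06 = 1.57093 mol.
Reaction (1): S→FeS ratio 1:1 ⇒ n(FeS) = 1.57093 mol.
Reaction (2): FeS→H2S ratio 1:1 ⇒ n(H2S) = 1.57093 mol.
Reaction (3): H2S→H2O ratio 2:2 ⇒ n(H2O) = 1.57093 mol.
Mass of H2O = 1.57093 × 18.016 = 28.3019 g.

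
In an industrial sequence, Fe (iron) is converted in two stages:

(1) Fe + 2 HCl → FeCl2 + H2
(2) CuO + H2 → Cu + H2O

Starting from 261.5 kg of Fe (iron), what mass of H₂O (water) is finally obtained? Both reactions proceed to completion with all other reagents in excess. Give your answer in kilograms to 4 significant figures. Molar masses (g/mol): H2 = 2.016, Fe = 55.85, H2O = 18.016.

84.35 kg

261.5 kg = 261500 g.
n(Fe) = 261500 / 55.85 = 4682.2 mol.
Step 1 gives a 1:1 ratio of Fe to H2, so n(H2) = 4682.2 mol.
In step 2 the H2:H2O ratio is 1:1, so n(H2O) = 4682.2 mol.
Mass of H2O = 4682.2 × 18.016 = 84354 g = 84.35 kg.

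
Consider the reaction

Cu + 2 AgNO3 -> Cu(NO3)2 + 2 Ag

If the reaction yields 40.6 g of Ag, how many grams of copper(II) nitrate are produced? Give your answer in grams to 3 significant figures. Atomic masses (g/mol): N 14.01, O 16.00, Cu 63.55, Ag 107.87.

M(Ag) = 107.87 g/mol.
M(Cu(NO3)2) = 63.55 + 2(14.01) + 6(16.00) = 187.57 g/mol.
n(Ag) = 40.60 g / 107.87 g/mol = 0.3764 mol.
From the equation the Ag:Cu(NO3)2 mole ratio is 2:1, so n(Cu(NO3)2) = 0.3764 × 1/2 = 0.1882 mol.
Mass of Cu(NO3)2 = 0.1882 mol × 187.57 g/mol = 35.30 g.

35.3 g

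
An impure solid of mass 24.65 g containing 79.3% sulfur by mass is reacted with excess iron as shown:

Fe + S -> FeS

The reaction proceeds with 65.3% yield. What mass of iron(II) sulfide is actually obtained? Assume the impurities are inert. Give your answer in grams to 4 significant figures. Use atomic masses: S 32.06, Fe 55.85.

Pure S available = 24.65 g × 0.793 = 19.547 g.
M(S) = 32.06 g/mol.
M(FeS) = 55.85 + 32.06 = 87.91 g/mol.
n(S) = 19.547 g / 32.06 g/mol = 0.60971 mol.
From the equation the S:FeS mole ratio is 1:1, so n(FeS) = 0.60971 × 1/1 = 0.60971 mol.
Mass of FeS = 0.60971 mol × 87.91 g/mol = 53.600 g.
Actual mass collected = 53.600 g × 0.653 = 35.001 g.

35.00 g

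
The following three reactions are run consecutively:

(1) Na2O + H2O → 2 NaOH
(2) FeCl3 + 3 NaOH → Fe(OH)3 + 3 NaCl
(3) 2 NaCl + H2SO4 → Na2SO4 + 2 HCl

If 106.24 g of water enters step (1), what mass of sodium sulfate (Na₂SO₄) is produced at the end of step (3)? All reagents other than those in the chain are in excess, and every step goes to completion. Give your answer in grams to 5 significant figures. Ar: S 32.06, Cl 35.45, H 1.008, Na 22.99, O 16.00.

M(H2O) = 2(1.008) + 16.00 = 18.016 g/mol.
M(Na2SO4) = 2(22.99) + 32.06 + 4(16.00) = 142.04 g/mol.
n(H2O) = 106.24 / 18.016 = 5.89698 mol.
Reaction (1): H2O→NaOH ratio 1:2 ⇒ n(NaOH) = 11.7940 mol.
Reaction (2): NaOH→NaCl ratio 3:3 ⇒ n(NaCl) = 11.7940 mol.
Reaction (3): NaCl→Na2SO4 ratio 2:1 ⇒ n(Na2SO4) = 5.89698 mol.
Mass of Na2SO4 = 5.89698 × 142.04 = 837.607 g.

837.61 g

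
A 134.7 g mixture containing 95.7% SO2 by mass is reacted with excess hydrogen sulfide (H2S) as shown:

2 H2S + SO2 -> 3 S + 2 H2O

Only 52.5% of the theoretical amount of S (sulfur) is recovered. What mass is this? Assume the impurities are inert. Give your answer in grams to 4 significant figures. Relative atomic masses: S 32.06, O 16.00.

101.6 g

Pure SO2 available = 134.7 g × 0.957 = 128.91 g.
M(SO2) = 32.06 + 2(16.00) = 64.06 g/mol.
M(S) = 32.06 g/mol.
n(SO2) = 128.91 g / 64.06 g/mol = 2.0123 mol.
From the equation the SO2:S mole ratio is 1:3, so n(S) = 2.0123 × 3/1 = 6.0369 mol.
Mass of S = 6.0369 mol × 32.06 g/mol = 193.54 g.
Actual mass collected = 193.54 g × 0.525 = 101.61 g.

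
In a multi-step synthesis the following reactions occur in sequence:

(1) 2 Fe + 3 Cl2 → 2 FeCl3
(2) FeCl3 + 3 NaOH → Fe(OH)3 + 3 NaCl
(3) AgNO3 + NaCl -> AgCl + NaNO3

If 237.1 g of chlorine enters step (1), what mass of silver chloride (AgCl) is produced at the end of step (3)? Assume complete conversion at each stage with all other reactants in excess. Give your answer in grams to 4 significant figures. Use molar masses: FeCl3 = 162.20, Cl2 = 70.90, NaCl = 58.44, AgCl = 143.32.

958.6 g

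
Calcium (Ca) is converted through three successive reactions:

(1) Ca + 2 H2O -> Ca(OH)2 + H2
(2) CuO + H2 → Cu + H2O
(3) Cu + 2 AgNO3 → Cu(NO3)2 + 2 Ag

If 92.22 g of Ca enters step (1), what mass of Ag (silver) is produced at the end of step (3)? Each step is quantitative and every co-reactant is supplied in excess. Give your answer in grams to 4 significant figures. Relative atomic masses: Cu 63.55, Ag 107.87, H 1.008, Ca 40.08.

496.4 g

M(Ca) = 40.08 g/mol.
M(Ag) = 107.87 g/mol.
n(Ca) = 92.22 / 40.08 = 2.3009 mol.
Reaction (1): Ca→H2 ratio 1:1 ⇒ n(H2) = 2.3009 mol.
Reaction (2): H2→Cu ratio 1:1 ⇒ n(Cu) = 2.3009 mol.
Reaction (3): Cu→Ag ratio 1:2 ⇒ n(Ag) = 4.6018 mol.
Mass of Ag = 4.6018 × 107.87 = 496.40 g.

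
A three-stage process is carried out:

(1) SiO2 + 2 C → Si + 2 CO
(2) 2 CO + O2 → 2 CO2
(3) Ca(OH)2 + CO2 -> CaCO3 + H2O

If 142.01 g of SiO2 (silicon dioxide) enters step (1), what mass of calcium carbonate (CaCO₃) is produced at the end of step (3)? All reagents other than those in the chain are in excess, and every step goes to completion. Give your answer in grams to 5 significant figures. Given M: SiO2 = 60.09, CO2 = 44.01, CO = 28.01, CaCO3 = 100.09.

473.08 g

n(SiO2) = 142.01 / 60.09 = 2.36329 mol.
Reaction (1): SiO2→CO ratio 1:2 ⇒ n(CO) = 4.72658 mol.
Reaction (2): CO→CO2 ratio 2:2 ⇒ n(CO2) = 4.72658 mol.
Reaction (3): CO2→CaCO3 ratio 1:1 ⇒ n(CaCO3) = 4.72658 mol.
Mass of CaCO3 = 4.72658 × 100.09 = 473.083 g.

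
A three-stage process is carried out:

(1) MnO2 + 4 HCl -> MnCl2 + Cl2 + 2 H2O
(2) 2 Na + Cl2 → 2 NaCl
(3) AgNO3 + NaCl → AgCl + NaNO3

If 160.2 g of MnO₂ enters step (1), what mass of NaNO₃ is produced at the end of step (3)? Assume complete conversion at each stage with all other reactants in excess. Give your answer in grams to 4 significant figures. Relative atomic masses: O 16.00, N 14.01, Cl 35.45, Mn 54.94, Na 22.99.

313.3 g

M(MnO2) = 54.94 + 2(16.00) = 86.94 g/mol.
M(NaNO3) = 22.99 + 14.01 + 3(16.00) = 85.00 g/mol.
n(MnO2) = 160.2 / 86.94 = 1.8427 mol.
Reaction (1): MnO2→Cl2 ratio 1:1 ⇒ n(Cl2) = 1.8427 mol.
Reaction (2): Cl2→NaCl ratio 1:2 ⇒ n(NaCl) = 3.6853 mol.
Reaction (3): NaCl→NaNO3 ratio 1:1 ⇒ n(NaNO3) = 3.6853 mol.
Mass of NaNO3 = 3.6853 × 85.00 = 313.25 g.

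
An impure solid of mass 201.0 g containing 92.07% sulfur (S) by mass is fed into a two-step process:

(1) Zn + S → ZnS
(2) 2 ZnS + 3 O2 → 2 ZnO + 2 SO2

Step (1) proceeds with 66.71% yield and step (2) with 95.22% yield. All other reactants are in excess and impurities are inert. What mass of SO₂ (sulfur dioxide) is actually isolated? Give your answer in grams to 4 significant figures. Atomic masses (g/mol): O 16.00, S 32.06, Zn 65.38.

234.9 g

Pure S = 201.0 × 0.9207 = 185.06 g.
M(S) = 32.06 g/mol.
M(SO2) = 32.06 + 2(16.00) = 64.06 g/mol.
n(S) = 185.06 / 32.06 = 5.7723 mol.
Step 1 (S:ZnS = 1:1): theoretical n(ZnS) = 5.7723 mol; at 66.71% yield, n(ZnS) = 3.8507 mol.
Step 2 (ZnS:SO2 = 2:2): theoretical n(SO2) = 3.8507 mol, so theoretical mass = 3.8507 × 64.06 = 246.68 g.
At 95.22% yield, actual mass of SO2 = 246.68 × 0.9522 = 234.89 g.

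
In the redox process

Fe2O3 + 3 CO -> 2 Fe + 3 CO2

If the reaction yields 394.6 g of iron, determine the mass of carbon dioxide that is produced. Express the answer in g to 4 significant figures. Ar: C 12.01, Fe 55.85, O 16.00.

466.4 g

M(Fe) = 55.85 g/mol.
M(CO2) = 12.01 + 2(16.00) = 44.01 g/mol.
n(Fe) = 394.60 g / 55.85 g/mol = 7.0654 mol.
From the equation the Fe:CO2 mole ratio is 2:3, so n(CO2) = 7.0654 × 3/2 = 10.598 mol.
Mass of CO2 = 10.598 mol × 44.01 g/mol = 466.42 g.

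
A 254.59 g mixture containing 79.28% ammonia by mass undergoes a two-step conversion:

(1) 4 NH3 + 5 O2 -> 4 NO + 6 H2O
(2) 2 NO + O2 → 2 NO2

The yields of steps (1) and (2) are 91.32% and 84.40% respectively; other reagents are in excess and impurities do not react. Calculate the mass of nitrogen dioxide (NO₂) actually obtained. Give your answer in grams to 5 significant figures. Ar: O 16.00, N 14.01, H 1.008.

420.19 g

Pure NH3 = 254.59 × 0.7928 = 201.839 g.
M(NH3) = 14.01 + 3(1.008) = 17.034 g/mol.
M(NO2) = 14.01 + 2(16.00) = 46.01 g/mol.
n(NH3) = 201.839 / 17.034 = 11.8492 mol.
Step 1 (NH3:NO = 4:4): theoretical n(NO) = 11.8492 mol; at 91.32% yield, n(NO) = 10.8207 mol.
Step 2 (NO:NO2 = 2:2): theoretical n(NO2) = 10.8207 mol, so theoretical mass = 10.8207 × 46.01 = 497.859 g.
At 84.40% yield, actual mass of NO2 = 497.859 × 0.8440 = 420.193 g.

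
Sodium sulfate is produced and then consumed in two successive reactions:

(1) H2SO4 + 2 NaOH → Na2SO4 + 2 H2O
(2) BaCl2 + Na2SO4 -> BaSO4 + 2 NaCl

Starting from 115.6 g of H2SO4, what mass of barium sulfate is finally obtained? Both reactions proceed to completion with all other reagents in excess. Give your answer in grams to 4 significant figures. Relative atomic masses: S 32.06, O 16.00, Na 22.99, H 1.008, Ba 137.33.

M(H2SO4) = 2(1.008) + 32.06 + 4(16.00) = 98.076 g/mol.
M(BaSO4) = 137.33 + 32.06 + 4(16.00) = 233.39 g/mol.
n(H2SO4) = 115.60 / 98.076 = 1.1787 mol.
Step 1 gives a 1:1 ratio of H2SO4 to Na2SO4, so n(Na2SO4) = 1.1787 mol.
In step 2 the Na2SO4:BaSO4 ratio is 1:1, so n(BaSO4) = 1.1787 mol.
Mass of BaSO4 = 1.1787 × 233.39 = 275.09 g.

275.1 g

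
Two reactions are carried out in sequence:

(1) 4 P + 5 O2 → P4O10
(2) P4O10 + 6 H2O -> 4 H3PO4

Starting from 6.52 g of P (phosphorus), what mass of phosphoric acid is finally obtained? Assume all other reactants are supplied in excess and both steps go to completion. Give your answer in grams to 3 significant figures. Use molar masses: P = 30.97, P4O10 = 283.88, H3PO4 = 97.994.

20.6 g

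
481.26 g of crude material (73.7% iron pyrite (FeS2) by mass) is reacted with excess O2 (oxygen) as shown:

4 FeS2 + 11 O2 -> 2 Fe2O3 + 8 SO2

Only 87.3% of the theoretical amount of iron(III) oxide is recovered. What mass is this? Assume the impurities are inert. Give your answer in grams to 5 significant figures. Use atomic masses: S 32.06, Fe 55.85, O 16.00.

206.09 g

Pure FeS2 available = 481.26 g × 0.737 = 354.689 g.
M(FeS2) = 55.85 + 2(32.06) = 119.97 g/mol.
M(Fe2O3) = 2(55.85) + 3(16.00) = 159.70 g/mol.
n(FeS2) = 354.689 g / 119.97 g/mol = 2.95648 mol.
From the equation the FeS2:Fe2O3 mole ratio is 4:2, so n(Fe2O3) = 2.95648 × 2/4 = 1.47824 mol.
Mass of Fe2O3 = 1.47824 mol × 159.70 g/mol = 236.075 g.
Actual mass collected = 236.075 g × 0.873 = 206.093 g.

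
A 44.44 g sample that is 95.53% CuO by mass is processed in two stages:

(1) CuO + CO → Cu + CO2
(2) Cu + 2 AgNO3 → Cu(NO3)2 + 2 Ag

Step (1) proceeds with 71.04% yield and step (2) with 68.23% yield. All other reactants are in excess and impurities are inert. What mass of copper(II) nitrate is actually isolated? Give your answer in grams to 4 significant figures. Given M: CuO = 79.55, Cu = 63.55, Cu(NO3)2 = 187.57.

48.52 g

Pure CuO = 44.44 × 0.9553 = 42.454 g.
n(CuO) = 42.454 / 79.55 = 0.53367 mol.
Step 1 (CuO:Cu = 1:1): theoretical n(Cu) = 0.53367 mol; at 71.04% yield, n(Cu) = 0.37912 mol.
Step 2 (Cu:Cu(NO3)2 = 1:1): theoretical n(Cu(NO3)2) = 0.37912 mol, so theoretical mass = 0.37912 × 187.57 = 71.112 g.
At 68.23% yield, actual mass of Cu(NO3)2 = 71.112 × 0.6823 = 48.519 g.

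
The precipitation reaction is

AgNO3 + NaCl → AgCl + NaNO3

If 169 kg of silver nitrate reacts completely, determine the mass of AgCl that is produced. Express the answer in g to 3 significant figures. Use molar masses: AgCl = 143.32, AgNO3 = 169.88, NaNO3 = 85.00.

Convert: 169 kg = 169000 g.
n(AgNO3) = 169000 g / 169.88 g/mol = 994.8 mol.
From the equation the AgNO3:AgCl mole ratio is 1:1, so n(AgCl) = 994.8 × 1/1 = 994.8 mol.
Mass of AgCl = 994.8 mol × 143.32 g/mol = 142600 g.

143000 g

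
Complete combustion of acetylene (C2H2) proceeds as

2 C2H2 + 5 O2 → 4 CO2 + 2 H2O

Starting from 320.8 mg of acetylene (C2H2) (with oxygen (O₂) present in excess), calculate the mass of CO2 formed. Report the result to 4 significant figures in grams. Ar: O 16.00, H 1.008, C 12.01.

1.085 g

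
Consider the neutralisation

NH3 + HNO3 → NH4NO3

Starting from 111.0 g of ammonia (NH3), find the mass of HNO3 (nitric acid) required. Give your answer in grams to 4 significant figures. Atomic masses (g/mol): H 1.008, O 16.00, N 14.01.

M(NH3) = 14.01 + 3(1.008) = 17.034 g/mol.
M(HNO3) = 1.008 + 14.01 + 3(16.00) = 63.018 g/mol.
n(NH3) = 111.00 g / 17.034 g/mol = 6.5164 mol.
From the equation the NH3:HNO3 mole ratio is 1:1, so n(HNO3) = 6.5164 × 1/1 = 6.5164 mol.
Mass of HNO3 = 6.5164 mol × 63.018 g/mol = 410.65 g.

410.6 g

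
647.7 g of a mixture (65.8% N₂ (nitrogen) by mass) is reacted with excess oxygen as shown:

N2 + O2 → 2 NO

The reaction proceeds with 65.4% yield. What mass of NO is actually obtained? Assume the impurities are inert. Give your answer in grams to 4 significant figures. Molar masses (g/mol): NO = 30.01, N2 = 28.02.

597.0 g

Pure N2 available = 647.7 g × 0.658 = 426.19 g.
n(N2) = 426.19 g / 28.02 g/mol = 15.210 mol.
From the equation the N2:NO mole ratio is 1:2, so n(NO) = 15.210 × 2/1 = 30.420 mol.
Mass of NO = 30.420 mol × 30.01 g/mol = 912.91 g.
Actual mass collected = 912.91 g × 0.654 = 597.04 g.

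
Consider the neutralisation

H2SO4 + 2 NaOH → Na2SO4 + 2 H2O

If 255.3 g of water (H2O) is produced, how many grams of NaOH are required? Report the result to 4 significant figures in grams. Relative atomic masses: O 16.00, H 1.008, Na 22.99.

M(H2O) = 2(1.008) + 16.00 = 18.016 g/mol.
M(NaOH) = 22.99 + 16.00 + 1.008 = 39.998 g/mol.
n(H2O) = 255.30 g / 18.016 g/mol = 14.171 mol.
From the equation the H2O:NaOH mole ratio is 2:2, so n(NaOH) = 14.171 × 2/2 = 14.171 mol.
Mass of NaOH = 14.171 mol × 39.998 g/mol = 566.80 g.

566.8 g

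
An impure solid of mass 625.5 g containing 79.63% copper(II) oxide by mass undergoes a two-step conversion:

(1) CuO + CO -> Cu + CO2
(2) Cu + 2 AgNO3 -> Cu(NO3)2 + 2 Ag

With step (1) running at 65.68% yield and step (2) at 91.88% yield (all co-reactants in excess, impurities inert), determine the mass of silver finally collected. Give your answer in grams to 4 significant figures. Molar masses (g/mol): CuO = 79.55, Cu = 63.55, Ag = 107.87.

815.2 g

Pure CuO = 625.5 × 0.7963 = 498.09 g.
n(CuO) = 498.09 / 79.55 = 6.2613 mol.
Step 1 (CuO:Cu = 1:1): theoretical n(Cu) = 6.2613 mol; at 65.68% yield, n(Cu) = 4.1124 mol.
Step 2 (Cu:Ag = 1:2): theoretical n(Ag) = 8.2248 mol, so theoretical mass = 8.2248 × 107.87 = 887.21 g.
At 91.88% yield, actual mass of Ag = 887.21 × 0.9188 = 815.17 g.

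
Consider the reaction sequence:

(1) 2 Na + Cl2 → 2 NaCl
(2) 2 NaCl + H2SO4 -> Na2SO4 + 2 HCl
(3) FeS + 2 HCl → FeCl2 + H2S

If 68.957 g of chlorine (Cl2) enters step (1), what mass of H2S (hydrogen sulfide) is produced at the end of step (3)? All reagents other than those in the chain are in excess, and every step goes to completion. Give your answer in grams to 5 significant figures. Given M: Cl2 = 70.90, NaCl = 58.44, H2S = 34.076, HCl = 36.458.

33.142 g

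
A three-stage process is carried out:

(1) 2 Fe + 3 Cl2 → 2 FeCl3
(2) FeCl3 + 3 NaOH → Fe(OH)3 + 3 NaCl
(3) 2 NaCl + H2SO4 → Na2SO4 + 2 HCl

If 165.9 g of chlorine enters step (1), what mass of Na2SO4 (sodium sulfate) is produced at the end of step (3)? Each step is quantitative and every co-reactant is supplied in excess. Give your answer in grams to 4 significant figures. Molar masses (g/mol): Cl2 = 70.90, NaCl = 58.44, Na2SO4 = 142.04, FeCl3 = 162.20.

332.4 g

n(Cl2) = 165.9 / 70.90 = 2.3399 mol.
Reaction (1): Cl2→FeCl3 ratio 3:2 ⇒ n(FeCl3) = 1.5599 mol.
Reaction (2): FeCl3→NaCl ratio 1:3 ⇒ n(NaCl) = 4.6798 mol.
Reaction (3): NaCl→Na2SO4 ratio 2:1 ⇒ n(Na2SO4) = 2.3399 mol.
Mass of Na2SO4 = 2.3399 × 142.04 = 332.36 g.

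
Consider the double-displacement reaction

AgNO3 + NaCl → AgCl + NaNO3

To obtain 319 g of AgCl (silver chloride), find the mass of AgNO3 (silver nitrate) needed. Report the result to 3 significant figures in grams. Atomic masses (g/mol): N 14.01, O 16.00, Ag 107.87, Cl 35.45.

M(AgCl) = 107.87 + 35.45 = 143.32 g/mol.
M(AgNO3) = 107.87 + 14.01 + 3(16.00) = 169.88 g/mol.
n(AgCl) = 319.0 g / 143.32 g/mol = 2.226 mol.
From the equation the AgCl:AgNO3 mole ratio is 1:1, so n(AgNO3) = 2.226 × 1/1 = 2.226 mol.
Mass of AgNO3 = 2.226 mol × 169.88 g/mol = 378.1 g.

378 g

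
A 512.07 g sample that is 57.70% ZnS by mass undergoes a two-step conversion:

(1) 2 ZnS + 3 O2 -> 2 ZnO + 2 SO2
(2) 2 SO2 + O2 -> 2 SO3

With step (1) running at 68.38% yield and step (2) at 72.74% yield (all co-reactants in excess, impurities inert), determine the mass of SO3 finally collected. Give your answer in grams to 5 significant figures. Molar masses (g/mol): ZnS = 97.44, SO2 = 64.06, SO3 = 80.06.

120.75 g

Pure ZnS = 512.07 × 0.5770 = 295.464 g.
n(ZnS) = 295.464 / 97.44 = 3.03227 mol.
Step 1 (ZnS:SO2 = 2:2): theoretical n(SO2) = 3.03227 mol; at 68.38% yield, n(SO2) = 2.07347 mol.
Step 2 (SO2:SO3 = 2:2): theoretical n(SO3) = 2.07347 mol, so theoretical mass = 2.07347 × 80.06 = 166.002 g.
At 72.74% yield, actual mass of SO3 = 166.002 × 0.7274 = 120.750 g.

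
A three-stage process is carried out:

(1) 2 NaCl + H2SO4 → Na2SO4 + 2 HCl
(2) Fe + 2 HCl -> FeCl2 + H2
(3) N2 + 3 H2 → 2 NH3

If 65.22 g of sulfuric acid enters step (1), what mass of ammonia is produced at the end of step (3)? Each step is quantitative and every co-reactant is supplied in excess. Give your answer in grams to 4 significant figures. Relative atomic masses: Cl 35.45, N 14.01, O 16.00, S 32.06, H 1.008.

7.552 g

M(H2SO4) = 2(1.008) + 32.06 + 4(16.00) = 98.076 g/mol.
M(NH3) = 14.01 + 3(1.008) = 17.034 g/mol.
n(H2SO4) = 65.22 / 98.076 = 0.66499 mol.
Reaction (1): H2SO4→HCl ratio 1:2 ⇒ n(HCl) = 1.3300 mol.
Reaction (2): HCl→H2 ratio 2:1 ⇒ n(H2) = 0.66499 mol.
Reaction (3): H2→NH3 ratio 3:2 ⇒ n(NH3) = 0.44333 mol.
Mass of NH3 = 0.44333 × 17.034 = 7.5517 g.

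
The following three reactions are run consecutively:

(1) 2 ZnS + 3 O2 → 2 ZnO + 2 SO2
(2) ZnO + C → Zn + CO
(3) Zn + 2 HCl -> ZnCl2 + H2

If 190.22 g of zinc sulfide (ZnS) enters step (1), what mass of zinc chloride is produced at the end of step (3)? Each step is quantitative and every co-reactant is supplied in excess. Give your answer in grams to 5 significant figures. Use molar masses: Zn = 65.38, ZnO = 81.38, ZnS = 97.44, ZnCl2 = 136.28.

n(ZnS) = 190.22 / 97.44 = 1.95218 mol.
Reaction (1): ZnS→ZnO ratio 2:2 ⇒ n(ZnO) = 1.95218 mol.
Reaction (2): ZnO→Zn ratio 1:1 ⇒ n(Zn) = 1.95218 mol.
Reaction (3): Zn→ZnCl2 ratio 1:1 ⇒ n(ZnCl2) = 1.95218 mol.
Mass of ZnCl2 = 1.95218 × 136.28 = 266.043 g.

266.04 g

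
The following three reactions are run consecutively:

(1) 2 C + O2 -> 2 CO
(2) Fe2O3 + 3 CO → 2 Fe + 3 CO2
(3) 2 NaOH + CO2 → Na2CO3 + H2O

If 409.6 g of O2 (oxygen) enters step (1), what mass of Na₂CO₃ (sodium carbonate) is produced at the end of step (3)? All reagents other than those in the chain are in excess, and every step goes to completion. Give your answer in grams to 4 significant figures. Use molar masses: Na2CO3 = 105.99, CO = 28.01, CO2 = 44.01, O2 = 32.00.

2713 g

n(O2) = 409.6 / 32.00 = 12.800 mol.
Reaction (1): O2→CO ratio 1:2 ⇒ n(CO) = 25.600 mol.
Reaction (2): CO→CO2 ratio 3:3 ⇒ n(CO2) = 25.600 mol.
Reaction (3): CO2→Na2CO3 ratio 1:1 ⇒ n(Na2CO3) = 25.600 mol.
Mass of Na2CO3 = 25.600 × 105.99 = 2713.3 g.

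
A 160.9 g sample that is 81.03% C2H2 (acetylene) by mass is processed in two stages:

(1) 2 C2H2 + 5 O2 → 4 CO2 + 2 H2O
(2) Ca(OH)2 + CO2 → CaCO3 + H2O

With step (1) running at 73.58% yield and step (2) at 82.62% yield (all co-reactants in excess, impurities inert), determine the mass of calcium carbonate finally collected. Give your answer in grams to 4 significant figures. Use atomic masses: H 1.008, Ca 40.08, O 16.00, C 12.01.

Pure C2H2 = 160.9 × 0.8103 = 130.38 g.
M(C2H2) = 2(12.01) + 2(1.008) = 26.036 g/mol.
M(CaCO3) = 40.08 + 12.01 + 3(16.00) = 100.09 g/mol.
n(C2H2) = 130.38 / 26.036 = 5.0076 mol.
Step 1 (C2H2:CO2 = 2:4): theoretical n(CO2) = 10.015 mol; at 73.58% yield, n(CO2) = 7.3692 mol.
Step 2 (CO2:CaCO3 = 1:1): theoretical n(CaCO3) = 7.3692 mol, so theoretical mass = 7.3692 × 100.09 = 737.58 g.
At 82.62% yield, actual mass of CaCO3 = 737.58 × 0.8262 = 609.39 g.

609.4 g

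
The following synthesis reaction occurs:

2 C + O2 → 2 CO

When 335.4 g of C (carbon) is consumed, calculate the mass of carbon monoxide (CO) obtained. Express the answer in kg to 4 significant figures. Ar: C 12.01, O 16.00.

0.7822 kg

M(C) = 12.01 g/mol.
M(CO) = 12.01 + 16.00 = 28.01 g/mol.
n(C) = 335.40 g / 12.01 g/mol = 27.927 mol.
From the equation the C:CO mole ratio is 2:2, so n(CO) = 27.927 × 2/2 = 27.927 mol.
Mass of CO = 27.927 mol × 28.01 g/mol = 782.23 g.
Converting to kg: 782.23 g = 0.7822 kg.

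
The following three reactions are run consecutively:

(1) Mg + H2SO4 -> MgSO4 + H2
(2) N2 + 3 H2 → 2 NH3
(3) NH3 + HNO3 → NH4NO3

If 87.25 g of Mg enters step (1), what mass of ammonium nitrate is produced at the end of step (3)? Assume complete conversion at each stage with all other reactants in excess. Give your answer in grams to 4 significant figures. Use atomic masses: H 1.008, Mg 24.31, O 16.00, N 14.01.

M(Mg) = 24.31 g/mol.
M(NH4NO3) = 2(14.01) + 4(1.008) + 3(16.00) = 80.052 g/mol.
n(Mg) = 87.25 / 24.31 = 3.5891 mol.
Reaction (1): Mg→H2 ratio 1:1 ⇒ n(H2) = 3.5891 mol.
Reaction (2): H2→NH3 ratio 3:2 ⇒ n(NH3) = 2.3927 mol.
Reaction (3): NH3→NH4NO3 ratio 1:1 ⇒ n(NH4NO3) = 2.3927 mol.
Mass of NH4NO3 = 2.3927 × 80.052 = 191.54 g.

191.5 g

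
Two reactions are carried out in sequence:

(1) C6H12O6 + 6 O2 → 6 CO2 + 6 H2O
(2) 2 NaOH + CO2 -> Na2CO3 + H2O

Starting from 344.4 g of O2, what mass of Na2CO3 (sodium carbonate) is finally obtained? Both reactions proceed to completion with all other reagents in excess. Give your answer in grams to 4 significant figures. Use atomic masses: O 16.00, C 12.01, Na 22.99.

M(O2) = 2(16.00) = 32.00 g/mol.
M(Na2CO3) = 2(22.99) + 12.01 + 3(16.00) = 105.99 g/mol.
n(O2) = 344.40 / 32.00 = 10.762 mol.
Step 1 gives a 6:6 ratio of O2 to CO2, so n(CO2) = 10.762 mol.
In step 2 the CO2:Na2CO3 ratio is 1:1, so n(Na2CO3) = 10.762 mol.
Mass of Na2CO3 = 10.762 × 105.99 = 1140.7 g.

1141 g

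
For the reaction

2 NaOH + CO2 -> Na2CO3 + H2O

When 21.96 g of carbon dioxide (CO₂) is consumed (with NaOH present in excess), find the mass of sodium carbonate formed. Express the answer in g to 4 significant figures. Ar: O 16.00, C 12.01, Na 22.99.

M(CO2) = 12.01 + 2(16.00) = 44.01 g/mol.
M(Na2CO3) = 2(22.99) + 12.01 + 3(16.00) = 105.99 g/mol.
n(CO2) = 21.960 g / 44.01 g/mol = 0.49898 mol.
From the equation the CO2:Na2CO3 mole ratio is 1:1, so n(Na2CO3) = 0.49898 × 1/1 = 0.49898 mol.
Mass of Na2CO3 = 0.49898 mol × 105.99 g/mol = 52.887 g.

52.89 g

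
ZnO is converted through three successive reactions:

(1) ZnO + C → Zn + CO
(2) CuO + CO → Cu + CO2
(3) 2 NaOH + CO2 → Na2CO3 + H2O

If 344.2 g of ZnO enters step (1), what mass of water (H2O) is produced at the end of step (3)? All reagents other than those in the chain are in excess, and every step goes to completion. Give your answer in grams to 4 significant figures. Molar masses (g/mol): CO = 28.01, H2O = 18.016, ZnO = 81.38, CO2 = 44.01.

76.20 g

n(ZnO) = 344.2 / 81.38 = 4.2295 mol.
Reaction (1): ZnO→CO ratio 1:1 ⇒ n(CO) = 4.2295 mol.
Reaction (2): CO→CO2 ratio 1:1 ⇒ n(CO2) = 4.2295 mol.
Reaction (3): CO2→H2O ratio 1:1 ⇒ n(H2O) = 4.2295 mol.
Mass of H2O = 4.2295 × 18.016 = 76.199 g.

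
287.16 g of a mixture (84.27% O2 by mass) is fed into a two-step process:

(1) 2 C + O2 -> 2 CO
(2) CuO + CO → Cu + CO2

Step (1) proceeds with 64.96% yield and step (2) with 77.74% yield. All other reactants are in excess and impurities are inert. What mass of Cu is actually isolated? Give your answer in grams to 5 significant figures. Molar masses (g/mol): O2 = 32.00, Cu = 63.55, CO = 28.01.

Pure O2 = 287.16 × 0.8427 = 241.990 g.
n(O2) = 241.990 / 32.00 = 7.56218 mol.
Step 1 (O2:CO = 1:2): theoretical n(CO) = 15.1244 mol; at 64.96% yield, n(CO) = 9.82478 mol.
Step 2 (CO:Cu = 1:1): theoretical n(Cu) = 9.82478 mol, so theoretical mass = 9.82478 × 63.55 = 624.365 g.
At 77.74% yield, actual mass of Cu = 624.365 × 0.7774 = 485.381 g.

485.38 g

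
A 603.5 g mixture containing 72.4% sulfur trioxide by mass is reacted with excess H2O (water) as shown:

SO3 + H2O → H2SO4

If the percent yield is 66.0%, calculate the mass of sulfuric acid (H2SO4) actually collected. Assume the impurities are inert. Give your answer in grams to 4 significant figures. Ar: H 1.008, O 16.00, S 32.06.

Pure SO3 available = 603.5 g × 0.724 = 436.93 g.
M(SO3) = 32.06 + 3(16.00) = 80.06 g/mol.
M(H2SO4) = 2(1.008) + 32.06 + 4(16.00) = 98.076 g/mol.
n(SO3) = 436.93 g / 80.06 g/mol = 5.4576 mol.
From the equation the SO3:H2SO4 mole ratio is 1:1, so n(H2SO4) = 5.4576 × 1/1 = 5.4576 mol.
Mass of H2SO4 = 5.4576 mol × 98.076 g/mol = 535.26 g.
Actual mass collected = 535.26 g × 0.660 = 353.27 g.

353.3 g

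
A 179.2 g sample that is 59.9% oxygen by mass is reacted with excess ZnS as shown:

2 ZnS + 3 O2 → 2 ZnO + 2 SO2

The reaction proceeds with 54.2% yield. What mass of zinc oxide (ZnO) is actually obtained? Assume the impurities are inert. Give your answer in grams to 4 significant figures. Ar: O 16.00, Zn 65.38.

98.64 g

Pure O2 available = 179.2 g × 0.599 = 107.34 g.
M(O2) = 2(16.00) = 32.00 g/mol.
M(ZnO) = 65.38 + 16.00 = 81.38 g/mol.
n(O2) = 107.34 g / 32.00 g/mol = 3.3544 mol.
From the equation the O2:ZnO mole ratio is 3:2, so n(ZnO) = 3.3544 × 2/3 = 2.2363 mol.
Mass of ZnO = 2.2363 mol × 81.38 g/mol = 181.99 g.
Actual mass collected = 181.99 g × 0.542 = 98.637 g.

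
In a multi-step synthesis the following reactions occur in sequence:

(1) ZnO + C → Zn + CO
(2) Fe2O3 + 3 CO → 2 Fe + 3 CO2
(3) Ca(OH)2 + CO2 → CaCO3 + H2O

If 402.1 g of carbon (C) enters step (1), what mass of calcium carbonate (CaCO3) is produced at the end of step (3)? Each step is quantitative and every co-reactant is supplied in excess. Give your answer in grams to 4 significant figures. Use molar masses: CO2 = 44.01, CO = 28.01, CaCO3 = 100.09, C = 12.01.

3351 g

n(C) = 402.1 / 12.01 = 33.480 mol.
Reaction (1): C→CO ratio 1:1 ⇒ n(CO) = 33.480 mol.
Reaction (2): CO→CO2 ratio 3:3 ⇒ n(CO2) = 33.480 mol.
Reaction (3): CO2→CaCO3 ratio 1:1 ⇒ n(CaCO3) = 33.480 mol.
Mass of CaCO3 = 33.480 × 100.09 = 3351.1 g.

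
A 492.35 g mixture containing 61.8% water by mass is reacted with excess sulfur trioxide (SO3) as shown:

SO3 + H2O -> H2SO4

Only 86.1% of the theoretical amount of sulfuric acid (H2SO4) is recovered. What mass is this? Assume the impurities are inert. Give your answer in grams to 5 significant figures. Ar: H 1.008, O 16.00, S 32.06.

Pure H2O available = 492.35 g × 0.618 = 304.272 g.
M(H2O) = 2(1.008) + 16.00 = 18.016 g/mol.
M(H2SO4) = 2(1.008) + 32.06 + 4(16.00) = 98.076 g/mol.
n(H2O) = 304.272 g / 18.016 g/mol = 16.8890 mol.
From the equation the H2O:H2SO4 mole ratio is 1:1, so n(H2SO4) = 16.8890 × 1/1 = 16.8890 mol.
Mass of H2SO4 = 16.8890 mol × 98.076 g/mol = 1656.41 g.
Actual mass collected = 1656.41 g × 0.861 = 1426.17 g.

1426.2 g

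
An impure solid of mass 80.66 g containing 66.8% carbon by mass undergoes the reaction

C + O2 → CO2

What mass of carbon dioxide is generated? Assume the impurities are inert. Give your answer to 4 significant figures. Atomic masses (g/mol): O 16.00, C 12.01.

Mass of pure C = 80.66 g × 0.668 = 53.881 g.
M(C) = 12.01 g/mol.
M(CO2) = 12.01 + 2(16.00) = 44.01 g/mol.
n(C) = 53.881 g / 12.01 g/mol = 4.4863 mol.
From the equation the C:CO2 mole ratio is 1:1, so n(CO2) = 4.4863 × 1/1 = 4.4863 mol.
Mass of CO2 = 4.4863 mol × 44.01 g/mol = 197.44 g.

197.4 g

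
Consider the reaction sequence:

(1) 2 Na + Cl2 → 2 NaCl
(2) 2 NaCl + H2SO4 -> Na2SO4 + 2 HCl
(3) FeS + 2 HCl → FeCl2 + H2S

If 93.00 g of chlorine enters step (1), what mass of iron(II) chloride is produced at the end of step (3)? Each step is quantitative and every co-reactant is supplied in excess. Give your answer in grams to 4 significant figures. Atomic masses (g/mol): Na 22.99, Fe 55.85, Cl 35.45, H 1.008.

166.3 g

M(Cl2) = 2(35.45) = 70.90 g/mol.
M(FeCl2) = 55.85 + 2(35.45) = 126.75 g/mol.
n(Cl2) = 93.00 / 70.90 = 1.3117 mol.
Reaction (1): Cl2→NaCl ratio 1:2 ⇒ n(NaCl) = 2.6234 mol.
Reaction (2): NaCl→HCl ratio 2:2 ⇒ n(HCl) = 2.6234 mol.
Reaction (3): HCl→FeCl2 ratio 2:1 ⇒ n(FeCl2) = 1.3117 mol.
Mass of FeCl2 = 1.3117 × 126.75 = 166.26 g.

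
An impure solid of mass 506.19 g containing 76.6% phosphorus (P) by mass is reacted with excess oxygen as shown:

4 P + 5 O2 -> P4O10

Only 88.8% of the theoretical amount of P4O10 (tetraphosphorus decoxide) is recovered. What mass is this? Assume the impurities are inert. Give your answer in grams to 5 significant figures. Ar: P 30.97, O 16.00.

Pure P available = 506.19 g × 0.766 = 387.742 g.
M(P) = 30.97 g/mol.
M(P4O10) = 4(30.97) + 10(16.00) = 283.88 g/mol.
n(P) = 387.742 g / 30.97 g/mol = 12.5199 mol.
From the equation the P:P4O10 mole ratio is 4:1, so n(P4O10) = 12.5199 × 1/4 = 3.12998 mol.
Mass of P4O10 = 3.12998 mol × 283.88 g/mol = 888.538 g.
Actual mass collected = 888.538 g × 0.888 = 789.022 g.

789.02 g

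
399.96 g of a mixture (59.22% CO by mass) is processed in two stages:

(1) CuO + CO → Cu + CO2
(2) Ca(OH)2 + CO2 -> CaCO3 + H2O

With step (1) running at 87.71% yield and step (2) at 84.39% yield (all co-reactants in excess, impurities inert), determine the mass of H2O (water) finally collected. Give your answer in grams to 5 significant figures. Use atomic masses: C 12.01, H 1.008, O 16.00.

112.76 g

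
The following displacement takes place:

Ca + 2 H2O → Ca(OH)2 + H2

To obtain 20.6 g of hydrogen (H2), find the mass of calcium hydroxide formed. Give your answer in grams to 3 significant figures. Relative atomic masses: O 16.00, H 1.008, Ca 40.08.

757 g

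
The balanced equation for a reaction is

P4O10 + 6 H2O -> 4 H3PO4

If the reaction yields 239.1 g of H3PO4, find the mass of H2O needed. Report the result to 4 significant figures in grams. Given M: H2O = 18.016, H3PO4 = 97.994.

n(H3PO4) = 239.10 g / 97.994 g/mol = 2.4399 mol.
From the equation the H3PO4:H2O mole ratio is 4:6, so n(H2O) = 2.4399 × 6/4 = 3.6599 mol.
Mass of H2O = 3.6599 mol × 18.016 g/mol = 65.937 g.

65.94 g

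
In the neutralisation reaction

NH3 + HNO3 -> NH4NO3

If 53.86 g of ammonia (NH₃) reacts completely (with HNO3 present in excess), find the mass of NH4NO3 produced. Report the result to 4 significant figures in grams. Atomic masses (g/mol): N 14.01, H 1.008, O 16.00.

M(NH3) = 14.01 + 3(1.008) = 17.034 g/mol.
M(NH4NO3) = 2(14.01) + 4(1.008) + 3(16.00) = 80.052 g/mol.
n(NH3) = 53.860 g / 17.034 g/mol = 3.1619 mol.
From the equation the NH3:NH4NO3 mole ratio is 1:1, so n(NH4NO3) = 3.1619 × 1/1 = 3.1619 mol.
Mass of NH4NO3 = 3.1619 mol × 80.052 g/mol = 253.12 g.

253.1 g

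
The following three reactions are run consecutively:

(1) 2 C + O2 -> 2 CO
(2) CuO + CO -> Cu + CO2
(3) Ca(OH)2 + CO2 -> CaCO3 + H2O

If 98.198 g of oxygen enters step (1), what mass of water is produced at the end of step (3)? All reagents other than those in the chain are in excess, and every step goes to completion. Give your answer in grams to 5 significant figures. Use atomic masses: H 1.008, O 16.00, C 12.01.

M(O2) = 2(16.00) = 32.00 g/mol.
M(H2O) = 2(1.008) + 16.00 = 18.016 g/mol.
n(O2) = 98.198 / 32.00 = 3.06869 mol.
Reaction (1): O2→CO ratio 1:2 ⇒ n(CO) = 6.13737 mol.
Reaction (2): CO→CO2 ratio 1:1 ⇒ n(CO2) = 6.13737 mol.
Reaction (3): CO2→H2O ratio 1:1 ⇒ n(H2O) = 6.13737 mol.
Mass of H2O = 6.13737 × 18.016 = 110.571 g.

110.57 g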